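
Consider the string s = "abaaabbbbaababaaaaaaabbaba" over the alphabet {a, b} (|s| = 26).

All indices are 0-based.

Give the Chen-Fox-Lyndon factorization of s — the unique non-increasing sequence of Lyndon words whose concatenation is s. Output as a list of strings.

["ab", "aaabbbbaabab", "aaaaaaabbab", "a"]

emit factor 1: 'ab' (i=0, period=2)
emit factor 2: 'aaabbbbaabab' (i=2, period=12)
emit factor 3: 'aaaaaaabbab' (i=14, period=11)
emit factor 4: 'a' (i=25, period=1)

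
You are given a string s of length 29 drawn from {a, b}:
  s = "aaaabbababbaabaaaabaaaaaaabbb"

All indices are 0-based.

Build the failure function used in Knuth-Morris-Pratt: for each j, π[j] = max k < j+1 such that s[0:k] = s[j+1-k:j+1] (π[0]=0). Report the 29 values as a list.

π[0] = 0
j=1 s[j]='a': π[1]=1 (border 'a')
j=2 s[j]='a': π[2]=2 (border 'aa')
j=3 s[j]='a': π[3]=3 (border 'aaa')
j=4 s[j]='b': k: 3→2→1→0; π[4]=0 (border '')
j=5 s[j]='b': π[5]=0 (border '')
j=6 s[j]='a': π[6]=1 (border 'a')
j=7 s[j]='b': k: 1→0; π[7]=0 (border '')
j=8 s[j]='a': π[8]=1 (border 'a')
j=9 s[j]='b': k: 1→0; π[9]=0 (border '')
j=10 s[j]='b': π[10]=0 (border '')
j=11 s[j]='a': π[11]=1 (border 'a')
j=12 s[j]='a': π[12]=2 (border 'aa')
j=13 s[j]='b': k: 2→1→0; π[13]=0 (border '')
j=14 s[j]='a': π[14]=1 (border 'a')
j=15 s[j]='a': π[15]=2 (border 'aa')
j=16 s[j]='a': π[16]=3 (border 'aaa')
j=17 s[j]='a': π[17]=4 (border 'aaaa')
j=18 s[j]='b': π[18]=5 (border 'aaaab')
j=19 s[j]='a': k: 5→0; π[19]=1 (border 'a')
j=20 s[j]='a': π[20]=2 (border 'aa')
j=21 s[j]='a': π[21]=3 (border 'aaa')
j=22 s[j]='a': π[22]=4 (border 'aaaa')
j=23 s[j]='a': k: 4→3; π[23]=4 (border 'aaaa')
j=24 s[j]='a': k: 4→3; π[24]=4 (border 'aaaa')
j=25 s[j]='a': k: 4→3; π[25]=4 (border 'aaaa')
j=26 s[j]='b': π[26]=5 (border 'aaaab')
j=27 s[j]='b': π[27]=6 (border 'aaaabb')
j=28 s[j]='b': k: 6→0; π[28]=0 (border '')

[0, 1, 2, 3, 0, 0, 1, 0, 1, 0, 0, 1, 2, 0, 1, 2, 3, 4, 5, 1, 2, 3, 4, 4, 4, 4, 5, 6, 0]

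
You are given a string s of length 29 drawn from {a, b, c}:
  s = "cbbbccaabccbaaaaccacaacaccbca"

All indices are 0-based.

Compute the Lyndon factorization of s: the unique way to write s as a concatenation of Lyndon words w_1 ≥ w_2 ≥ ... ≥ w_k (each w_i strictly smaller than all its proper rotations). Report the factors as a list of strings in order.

emit factor 1: 'c' (i=0, period=1)
emit factor 2: 'bbbcc' (i=1, period=5)
emit factor 3: 'aabccb' (i=6, period=6)
emit factor 4: 'aaaaccacaacaccbc' (i=12, period=16)
emit factor 5: 'a' (i=28, period=1)

["c", "bbbcc", "aabccb", "aaaaccacaacaccbc", "a"]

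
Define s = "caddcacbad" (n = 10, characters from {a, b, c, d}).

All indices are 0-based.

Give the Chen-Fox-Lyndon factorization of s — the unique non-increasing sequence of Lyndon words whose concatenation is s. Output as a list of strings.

["c", "addc", "acbad"]

emit factor 1: 'c' (i=0, period=1)
emit factor 2: 'addc' (i=1, period=4)
emit factor 3: 'acbad' (i=5, period=5)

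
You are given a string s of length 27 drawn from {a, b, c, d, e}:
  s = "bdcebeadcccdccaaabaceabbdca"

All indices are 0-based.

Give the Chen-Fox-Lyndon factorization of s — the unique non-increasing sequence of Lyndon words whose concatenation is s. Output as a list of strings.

["bdcebe", "adcccdcc", "aaabaceabbdc", "a"]

emit factor 1: 'bdcebe' (i=0, period=6)
emit factor 2: 'adcccdcc' (i=6, period=8)
emit factor 3: 'aaabaceabbdc' (i=14, period=12)
emit factor 4: 'a' (i=26, period=1)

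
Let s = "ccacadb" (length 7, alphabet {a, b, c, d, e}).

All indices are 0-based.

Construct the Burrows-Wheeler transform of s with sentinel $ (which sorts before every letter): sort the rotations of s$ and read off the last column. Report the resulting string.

bccdca$a

rank  rotation  last
    0  $ccacadb  b
    1  acadb$cc  c
    2  adb$ccac  c
    3  b$ccacad  d
    4  cacadb$c  c
    5  cadb$cca  a
    6  ccacadb$  $
    7  db$ccaca  a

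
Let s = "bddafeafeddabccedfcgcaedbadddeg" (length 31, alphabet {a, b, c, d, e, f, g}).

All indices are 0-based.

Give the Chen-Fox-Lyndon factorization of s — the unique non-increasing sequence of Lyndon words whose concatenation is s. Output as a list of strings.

emit factor 1: 'bdd' (i=0, period=3)
emit factor 2: 'afeafedd' (i=3, period=8)
emit factor 3: 'abccedfcgcaedbadddeg' (i=11, period=20)

["bdd", "afeafedd", "abccedfcgcaedbadddeg"]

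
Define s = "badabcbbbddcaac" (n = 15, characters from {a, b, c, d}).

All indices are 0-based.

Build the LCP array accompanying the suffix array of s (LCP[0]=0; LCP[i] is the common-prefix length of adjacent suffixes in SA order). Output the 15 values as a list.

[0, 1, 1, 1, 0, 1, 2, 1, 1, 0, 1, 1, 0, 1, 1]

rank | idx | suffix
   0 |  12 | aac
   1 |   3 | abcbbbddcaac
   2 |  13 | ac
   3 |   1 | adabcbbbddcaac
   4 |   0 | badabcbbbddcaac
   5 |   6 | bbbddcaac
   6 |   7 | bbddcaac
   7 |   4 | bcbbbddcaac
   8 |   8 | bddcaac
   9 |  14 | c
  10 |  11 | caac
  11 |   5 | cbbbddcaac
  12 |   2 | dabcbbbddcaac
  13 |  10 | dcaac
  14 |   9 | ddcaac

SA = [12, 3, 13, 1, 0, 6, 7, 4, 8, 14, 11, 5, 2, 10, 9]
i: (SA[i-1],SA[i]) lcp shared
  1: (12,3) 1 'a'
  2: (3,13) 1 'a'
  3: (13,1) 1 'a'
  4: (1,0) 0 ''
  5: (0,6) 1 'b'
  6: (6,7) 2 'bb'
  7: (7,4) 1 'b'
  8: (4,8) 1 'b'
  9: (8,14) 0 ''
  10: (14,11) 1 'c'
  11: (11,5) 1 'c'
  12: (5,2) 0 ''
  13: (2,10) 1 'd'
  14: (10,9) 1 'd'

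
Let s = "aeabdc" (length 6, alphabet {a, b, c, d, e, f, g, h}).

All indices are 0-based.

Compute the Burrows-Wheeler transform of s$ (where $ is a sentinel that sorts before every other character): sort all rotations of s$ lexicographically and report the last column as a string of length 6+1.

rank  rotation last
    0  $aeabdc  c
    1  abdc$ae  e
    2  aeabdc$  $
    3  bdc$aea  a
    4  c$aeabd  d
    5  dc$aeab  b
    6  eabdc$a  a

ce$adba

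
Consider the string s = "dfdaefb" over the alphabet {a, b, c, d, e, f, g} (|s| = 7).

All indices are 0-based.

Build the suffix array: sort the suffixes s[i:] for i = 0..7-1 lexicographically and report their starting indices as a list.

[3, 6, 2, 0, 4, 5, 1]

rank→(start, suffix):
  0 → (3, 'aefb')
  1 → (6, 'b')
  2 → (2, 'daefb')
  3 → (0, 'dfdaefb')
  4 → (4, 'efb')
  5 → (5, 'fb')
  6 → (1, 'fdaefb')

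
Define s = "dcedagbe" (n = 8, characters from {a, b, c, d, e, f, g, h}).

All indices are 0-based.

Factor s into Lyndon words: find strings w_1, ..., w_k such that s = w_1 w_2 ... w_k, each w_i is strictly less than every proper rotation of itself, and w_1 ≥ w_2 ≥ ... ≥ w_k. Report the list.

["d", "ced", "agbe"]

emit factor 1: 'd' (i=0, period=1)
emit factor 2: 'ced' (i=1, period=3)
emit factor 3: 'agbe' (i=4, period=4)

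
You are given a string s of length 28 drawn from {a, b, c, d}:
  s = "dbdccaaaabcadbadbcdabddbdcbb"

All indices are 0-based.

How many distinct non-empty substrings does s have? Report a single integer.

365

sorted suffixes:
  #0 SA[0]=5  'aaaabcadbadbcdabddbdcbb'
  #1 SA[1]=6  'aaabcadbadbcdabddbdcbb'
  #2 SA[2]=7  'aabcadbadbcdabddbdcbb'
  #3 SA[3]=8  'abcadbadbcdabddbdcbb'
  #4 SA[4]=19  'abddbdcbb'
  #5 SA[5]=11  'adbadbcdabddbdcbb'
  #6 SA[6]=14  'adbcdabddbdcbb'
  #7 SA[7]=27  'b'
  #8 SA[8]=13  'badbcdabddbdcbb'
  #9 SA[9]=26  'bb'
  #10 SA[10]=9  'bcadbadbcdabddbdcbb'
  #11 SA[11]=16  'bcdabddbdcbb'
  #12 SA[12]=23  'bdcbb'
  #13 SA[13]=1  'bdccaaaabcadbadbcdabddbdcbb'
  #14 SA[14]=20  'bddbdcbb'
  #15 SA[15]=4  'caaaabcadbadbcdabddbdcbb'
  #16 SA[16]=10  'cadbadbcdabddbdcbb'
  #17 SA[17]=25  'cbb'
  #18 SA[18]=3  'ccaaaabcadbadbcdabddbdcbb'
  #19 SA[19]=17  'cdabddbdcbb'
  #20 SA[20]=18  'dabddbdcbb'
  #21 SA[21]=12  'dbadbcdabddbdcbb'
  #22 SA[22]=15  'dbcdabddbdcbb'
  #23 SA[23]=22  'dbdcbb'
  #24 SA[24]=0  'dbdccaaaabcadbadbcdabddbdcbb'
  #25 SA[25]=24  'dcbb'
  #26 SA[26]=2  'dccaaaabcadbadbcdabddbdcbb'
  #27 SA[27]=21  'ddbdcbb'

SA = [5, 6, 7, 8, 19, 11, 14, 27, 13, 26, 9, 16, 23, 1, 20, 4, 10, 25, 3, 17, 18, 12, 15, 22, 0, 24, 2, 21]
[i] adj suffixes → lcp
  [1] 5/6 → 3 ('aaa')
  [2] 6/7 → 2 ('aa')
  [3] 7/8 → 1 ('a')
  [4] 8/19 → 2 ('ab')
  [5] 19/11 → 1 ('a')
  [6] 11/14 → 3 ('adb')
  [7] 14/27 → 0 ('')
  [8] 27/13 → 1 ('b')
  [9] 13/26 → 1 ('b')
  [10] 26/9 → 1 ('b')
  [11] 9/16 → 2 ('bc')
  [12] 16/23 → 1 ('b')
  [13] 23/1 → 3 ('bdc')
  [14] 1/20 → 2 ('bd')
  [15] 20/4 → 0 ('')
  [16] 4/10 → 2 ('ca')
  [17] 10/25 → 1 ('c')
  [18] 25/3 → 1 ('c')
  [19] 3/17 → 1 ('c')
  [20] 17/18 → 0 ('')
  [21] 18/12 → 1 ('d')
  [22] 12/15 → 2 ('db')
  [23] 15/22 → 2 ('db')
  [24] 22/0 → 4 ('dbdc')
  [25] 0/24 → 1 ('d')
  [26] 24/2 → 2 ('dc')
  [27] 2/21 → 1 ('d')

n(n+1)/2 = 28·29/2 = 406
Σ LCP = 0 + 3 + 2 + 1 + 2 + 1 + 3 + 0 + 1 + 1 + 1 + 2 + 1 + 3 + 2 + 0 + 2 + 1 + 1 + 1 + 0 + 1 + 2 + 2 + 4 + 1 + 2 + 1 = 41
distinct = 406 − 41 = 365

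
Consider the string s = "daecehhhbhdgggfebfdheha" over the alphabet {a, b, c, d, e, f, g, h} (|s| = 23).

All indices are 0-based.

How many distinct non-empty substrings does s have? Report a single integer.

rank | idx | suffix
   0 |  22 | a
   1 |   1 | aecehhhbhdgggfebfdheha
   2 |  16 | bfdheha
   3 |   8 | bhdgggfebfdheha
   4 |   3 | cehhhbhdgggfebfdheha
   5 |   0 | daecehhhbhdgggfebfdheha
   6 |  10 | dgggfebfdheha
   7 |  18 | dheha
   8 |  15 | ebfdheha
   9 |   2 | ecehhhbhdgggfebfdheha
  10 |  20 | eha
  11 |   4 | ehhhbhdgggfebfdheha
  12 |  17 | fdheha
  13 |  14 | febfdheha
  14 |  13 | gfebfdheha
  15 |  12 | ggfebfdheha
  16 |  11 | gggfebfdheha
  17 |  21 | ha
  18 |   7 | hbhdgggfebfdheha
  19 |   9 | hdgggfebfdheha
  20 |  19 | heha
  21 |   6 | hhbhdgggfebfdheha
  22 |   5 | hhhbhdgggfebfdheha

SA = [22, 1, 16, 8, 3, 0, 10, 18, 15, 2, 20, 4, 17, 14, 13, 12, 11, 21, 7, 9, 19, 6, 5]
i: (SA[i-1],SA[i]) lcp shared
  1: (22,1) 1 'a'
  2: (1,16) 0 ''
  3: (16,8) 1 'b'
  4: (8,3) 0 ''
  5: (3,0) 0 ''
  6: (0,10) 1 'd'
  7: (10,18) 1 'd'
  8: (18,15) 0 ''
  9: (15,2) 1 'e'
  10: (2,20) 1 'e'
  11: (20,4) 2 'eh'
  12: (4,17) 0 ''
  13: (17,14) 1 'f'
  14: (14,13) 0 ''
  15: (13,12) 1 'g'
  16: (12,11) 2 'gg'
  17: (11,21) 0 ''
  18: (21,7) 1 'h'
  19: (7,9) 1 'h'
  20: (9,19) 1 'h'
  21: (19,6) 1 'h'
  22: (6,5) 2 'hh'

n(n+1)/2 = 23·24/2 = 276
Σ LCP = 0 + 1 + 0 + 1 + 0 + 0 + 1 + 1 + 0 + 1 + 1 + 2 + 0 + 1 + 0 + 1 + 2 + 0 + 1 + 1 + 1 + 1 + 2 = 18
distinct = 276 − 18 = 258

258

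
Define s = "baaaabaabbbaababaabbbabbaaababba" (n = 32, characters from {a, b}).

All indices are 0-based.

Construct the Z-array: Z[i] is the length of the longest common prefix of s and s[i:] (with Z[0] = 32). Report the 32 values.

[32, 0, 0, 0, 0, 3, 0, 0, 1, 1, 3, 0, 0, 2, 0, 3, 0, 0, 1, 1, 2, 0, 1, 4, 0, 0, 0, 2, 0, 1, 2, 0]

Z[0]=32
i=1: fresh scan; Z[1]=0
i=2: fresh scan; Z[2]=0
i=3: fresh scan; Z[3]=0
i=4: fresh scan; Z[4]=0
i=5: fresh scan; Z[5]=3 extend→box=[5,8)
i=6: min(r-i=2, Z[1]=0)=0; Z[6]=0
i=7: min(r-i=1, Z[2]=0)=0; Z[7]=0
i=8: fresh scan; Z[8]=1 extend→box=[8,9)
i=9: fresh scan; Z[9]=1 extend→box=[9,10)
i=10: fresh scan; Z[10]=3 extend→box=[10,13)
i=11: min(r-i=2, Z[1]=0)=0; Z[11]=0
i=12: min(r-i=1, Z[2]=0)=0; Z[12]=0
i=13: fresh scan; Z[13]=2 extend→box=[13,15)
i=14: min(r-i=1, Z[1]=0)=0; Z[14]=0
i=15: fresh scan; Z[15]=3 extend→box=[15,18)
i=16: min(r-i=2, Z[1]=0)=0; Z[16]=0
i=17: min(r-i=1, Z[2]=0)=0; Z[17]=0
i=18: fresh scan; Z[18]=1 extend→box=[18,19)
i=19: fresh scan; Z[19]=1 extend→box=[19,20)
i=20: fresh scan; Z[20]=2 extend→box=[20,22)
i=21: min(r-i=1, Z[1]=0)=0; Z[21]=0
i=22: fresh scan; Z[22]=1 extend→box=[22,23)
i=23: fresh scan; Z[23]=4 extend→box=[23,27)
i=24: min(r-i=3, Z[1]=0)=0; Z[24]=0
i=25: min(r-i=2, Z[2]=0)=0; Z[25]=0
i=26: min(r-i=1, Z[3]=0)=0; Z[26]=0
i=27: fresh scan; Z[27]=2 extend→box=[27,29)
i=28: min(r-i=1, Z[1]=0)=0; Z[28]=0
i=29: fresh scan; Z[29]=1 extend→box=[29,30)
i=30: fresh scan; Z[30]=2 extend→box=[30,32)
i=31: min(r-i=1, Z[1]=0)=0; Z[31]=0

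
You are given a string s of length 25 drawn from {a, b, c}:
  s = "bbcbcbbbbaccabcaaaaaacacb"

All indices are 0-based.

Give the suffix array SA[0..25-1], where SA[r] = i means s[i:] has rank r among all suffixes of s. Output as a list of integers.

rank→(start, suffix):
  0 → (15, 'aaaaaacacb')
  1 → (16, 'aaaaacacb')
  2 → (17, 'aaaacacb')
  3 → (18, 'aaacacb')
  4 → (19, 'aacacb')
  5 → (12, 'abcaaaaaacacb')
  6 → (20, 'acacb')
  7 → (22, 'acb')
  8 → (9, 'accabcaaaaaacacb')
  9 → (24, 'b')
  10 → (8, 'baccabcaaaaaacacb')
  11 → (7, 'bbaccabcaaaaaacacb')
  12 → (6, 'bbbaccabcaaaaaacacb')
  13 → (5, 'bbbbaccabcaaaaaacacb')
  14 → (0, 'bbcbcbbbbaccabcaaaaaacacb')
  15 → (13, 'bcaaaaaacacb')
  16 → (3, 'bcbbbbaccabcaaaaaacacb')
  17 → (1, 'bcbcbbbbaccabcaaaaaacacb')
  18 → (14, 'caaaaaacacb')
  19 → (11, 'cabcaaaaaacacb')
  20 → (21, 'cacb')
  21 → (23, 'cb')
  22 → (4, 'cbbbbaccabcaaaaaacacb')
  23 → (2, 'cbcbbbbaccabcaaaaaacacb')
  24 → (10, 'ccabcaaaaaacacb')

[15, 16, 17, 18, 19, 12, 20, 22, 9, 24, 8, 7, 6, 5, 0, 13, 3, 1, 14, 11, 21, 23, 4, 2, 10]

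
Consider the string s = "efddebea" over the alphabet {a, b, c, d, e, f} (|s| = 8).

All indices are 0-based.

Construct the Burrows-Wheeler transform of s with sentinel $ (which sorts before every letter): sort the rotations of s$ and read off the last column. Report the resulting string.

rank  rotation   last
    0  $efddebea  a
    1  a$efddebe  e
    2  bea$efdde  e
    3  ddebea$ef  f
    4  debea$efd  d
    5  ea$efddeb  b
    6  ebea$efdd  d
    7  efddebea$  $
    8  fddebea$e  e

aeefdbd$e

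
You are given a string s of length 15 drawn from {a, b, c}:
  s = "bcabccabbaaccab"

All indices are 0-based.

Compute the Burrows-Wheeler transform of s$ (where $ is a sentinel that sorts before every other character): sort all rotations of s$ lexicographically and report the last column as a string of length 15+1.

bbcccaaba$accbab

rank  rotation          last
    0  $bcabccabbaaccab  b
    1  aaccab$bcabccabb  b
    2  ab$bcabccabbaacc  c
    3  abbaaccab$bcabcc  c
    4  abccabbaaccab$bc  c
    5  accab$bcabccabba  a
    6  b$bcabccabbaacca  a
    7  baaccab$bcabccab  b
    8  bbaaccab$bcabcca  a
    9  bcabccabbaaccab$  $
   10  bccabbaaccab$bca  a
   11  cab$bcabccabbaac  c
   12  cabbaaccab$bcabc  c
   13  cabccabbaaccab$b  b
   14  ccab$bcabccabbaa  a
   15  ccabbaaccab$bcab  b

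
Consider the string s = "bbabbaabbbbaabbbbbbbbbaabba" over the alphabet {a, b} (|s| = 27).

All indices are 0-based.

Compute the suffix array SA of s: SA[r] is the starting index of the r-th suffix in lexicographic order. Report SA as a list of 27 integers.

[26, 22, 5, 11, 23, 2, 6, 12, 25, 21, 4, 10, 1, 24, 20, 3, 9, 0, 19, 8, 18, 7, 17, 16, 15, 14, 13]

sorted suffixes:
  #0 SA[0]=26  'a'
  #1 SA[1]=22  'aabba'
  #2 SA[2]=5  'aabbbbaabbbbbbbbbaabba'
  #3 SA[3]=11  'aabbbbbbbbbaabba'
  #4 SA[4]=23  'abba'
  #5 SA[5]=2  'abbaabbbbaabbbbbbbbbaabba'
  #6 SA[6]=6  'abbbbaabbbbbbbbbaabba'
  #7 SA[7]=12  'abbbbbbbbbaabba'
  #8 SA[8]=25  'ba'
  #9 SA[9]=21  'baabba'
  #10 SA[10]=4  'baabbbbaabbbbbbbbbaabba'
  #11 SA[11]=10  'baabbbbbbbbbaabba'
  #12 SA[12]=1  'babbaabbbbaabbbbbbbbbaabba'
  #13 SA[13]=24  'bba'
  #14 SA[14]=20  'bbaabba'
  #15 SA[15]=3  'bbaabbbbaabbbbbbbbbaabba'
  #16 SA[16]=9  'bbaabbbbbbbbbaabba'
  #17 SA[17]=0  'bbabbaabbbbaabbbbbbbbbaabba'
  #18 SA[18]=19  'bbbaabba'
  #19 SA[19]=8  'bbbaabbbbbbbbbaabba'
  #20 SA[20]=18  'bbbbaabba'
  #21 SA[21]=7  'bbbbaabbbbbbbbbaabba'
  #22 SA[22]=17  'bbbbbaabba'
  #23 SA[23]=16  'bbbbbbaabba'
  #24 SA[24]=15  'bbbbbbbaabba'
  #25 SA[25]=14  'bbbbbbbbaabba'
  #26 SA[26]=13  'bbbbbbbbbaabba'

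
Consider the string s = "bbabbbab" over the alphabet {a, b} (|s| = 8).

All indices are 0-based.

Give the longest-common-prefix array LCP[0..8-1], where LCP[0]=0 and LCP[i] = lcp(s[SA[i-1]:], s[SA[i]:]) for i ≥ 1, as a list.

[0, 2, 0, 1, 3, 1, 4, 2]

sorted suffixes:
  #0 SA[0]=6  'ab'
  #1 SA[1]=2  'abbbab'
  #2 SA[2]=7  'b'
  #3 SA[3]=5  'bab'
  #4 SA[4]=1  'babbbab'
  #5 SA[5]=4  'bbab'
  #6 SA[6]=0  'bbabbbab'
  #7 SA[7]=3  'bbbab'

SA = [6, 2, 7, 5, 1, 4, 0, 3]
rank  pair      lcp
   1  s[6:],s[2:]  2  'ab'
   2  s[2:],s[7:]  0  ''
   3  s[7:],s[5:]  1  'b'
   4  s[5:],s[1:]  3  'bab'
   5  s[1:],s[4:]  1  'b'
   6  s[4:],s[0:]  4  'bbab'
   7  s[0:],s[3:]  2  'bb'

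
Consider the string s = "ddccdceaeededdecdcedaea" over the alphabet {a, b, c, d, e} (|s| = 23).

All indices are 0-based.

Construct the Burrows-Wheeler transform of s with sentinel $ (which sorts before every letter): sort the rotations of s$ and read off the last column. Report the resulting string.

aededceddedcc$edeacdcdea

rank  rotation                  last
    0  $ddccdceaeededdecdcedaea  a
    1  a$ddccdceaeededdecdcedae  e
    2  aea$ddccdceaeededdecdced  d
    3  aeededdecdcedaea$ddccdce  e
    4  ccdceaeededdecdcedaea$dd  d
    5  cdceaeededdecdcedaea$ddc  c
    6  cdcedaea$ddccdceaeededde  e
    7  ceaeededdecdcedaea$ddccd  d
    8  cedaea$ddccdceaeededdecd  d
    9  daea$ddccdceaeededdecdce  e
   10  dccdceaeededdecdcedaea$d  d
   11  dceaeededdecdcedaea$ddcc  c
   12  dcedaea$ddccdceaeededdec  c
   13  ddccdceaeededdecdcedaea$  $
   14  ddecdcedaea$ddccdceaeede  e
   15  decdcedaea$ddccdceaeeded  d
   16  deddecdcedaea$ddccdceaee  e
   17  ea$ddccdceaeededdecdceda  a
   18  eaeededdecdcedaea$ddccdc  c
   19  ecdcedaea$ddccdceaeededd  d
   20  edaea$ddccdceaeededdecdc  c
   21  eddecdcedaea$ddccdceaeed  d
   22  ededdecdcedaea$ddccdceae  e
   23  eededdecdcedaea$ddccdcea  a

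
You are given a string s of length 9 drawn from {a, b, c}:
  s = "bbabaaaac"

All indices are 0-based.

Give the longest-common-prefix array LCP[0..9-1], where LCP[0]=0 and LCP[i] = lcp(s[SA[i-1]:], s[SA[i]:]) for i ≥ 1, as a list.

[0, 3, 2, 1, 1, 0, 2, 1, 0]

rank | idx | suffix
   0 |   4 | aaaac
   1 |   5 | aaac
   2 |   6 | aac
   3 |   2 | abaaaac
   4 |   7 | ac
   5 |   3 | baaaac
   6 |   1 | babaaaac
   7 |   0 | bbabaaaac
   8 |   8 | c

SA = [4, 5, 6, 2, 7, 3, 1, 0, 8]
rank  pair      lcp
   1  s[4:],s[5:]  3  'aaa'
   2  s[5:],s[6:]  2  'aa'
   3  s[6:],s[2:]  1  'a'
   4  s[2:],s[7:]  1  'a'
   5  s[7:],s[3:]  0  ''
   6  s[3:],s[1:]  2  'ba'
   7  s[1:],s[0:]  1  'b'
   8  s[0:],s[8:]  0  ''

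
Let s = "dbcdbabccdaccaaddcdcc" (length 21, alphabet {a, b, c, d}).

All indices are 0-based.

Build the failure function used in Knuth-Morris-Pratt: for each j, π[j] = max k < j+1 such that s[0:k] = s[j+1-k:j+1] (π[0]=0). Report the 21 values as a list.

π[0] = 0
j=1 s[j]='b': π[1]=0 (border '')
j=2 s[j]='c': π[2]=0 (border '')
j=3 s[j]='d': π[3]=1 (border 'd')
j=4 s[j]='b': π[4]=2 (border 'db')
j=5 s[j]='a': k: 2→0; π[5]=0 (border '')
j=6 s[j]='b': π[6]=0 (border '')
j=7 s[j]='c': π[7]=0 (border '')
j=8 s[j]='c': π[8]=0 (border '')
j=9 s[j]='d': π[9]=1 (border 'd')
j=10 s[j]='a': k: 1→0; π[10]=0 (border '')
j=11 s[j]='c': π[11]=0 (border '')
j=12 s[j]='c': π[12]=0 (border '')
j=13 s[j]='a': π[13]=0 (border '')
j=14 s[j]='a': π[14]=0 (border '')
j=15 s[j]='d': π[15]=1 (border 'd')
j=16 s[j]='d': k: 1→0; π[16]=1 (border 'd')
j=17 s[j]='c': k: 1→0; π[17]=0 (border '')
j=18 s[j]='d': π[18]=1 (border 'd')
j=19 s[j]='c': k: 1→0; π[19]=0 (border '')
j=20 s[j]='c': π[20]=0 (border '')

[0, 0, 0, 1, 2, 0, 0, 0, 0, 1, 0, 0, 0, 0, 0, 1, 1, 0, 1, 0, 0]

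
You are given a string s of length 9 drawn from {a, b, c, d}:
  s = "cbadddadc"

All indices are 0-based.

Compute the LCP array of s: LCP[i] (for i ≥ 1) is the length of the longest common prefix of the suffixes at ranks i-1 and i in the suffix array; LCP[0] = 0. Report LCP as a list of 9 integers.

[0, 2, 0, 0, 1, 0, 1, 1, 2]

rank→(start, suffix):
  0 → (6, 'adc')
  1 → (2, 'adddadc')
  2 → (1, 'badddadc')
  3 → (8, 'c')
  4 → (0, 'cbadddadc')
  5 → (5, 'dadc')
  6 → (7, 'dc')
  7 → (4, 'ddadc')
  8 → (3, 'dddadc')

SA = [6, 2, 1, 8, 0, 5, 7, 4, 3]
[i] adj suffixes → lcp
  [1] 6/2 → 2 ('ad')
  [2] 2/1 → 0 ('')
  [3] 1/8 → 0 ('')
  [4] 8/0 → 1 ('c')
  [5] 0/5 → 0 ('')
  [6] 5/7 → 1 ('d')
  [7] 7/4 → 1 ('d')
  [8] 4/3 → 2 ('dd')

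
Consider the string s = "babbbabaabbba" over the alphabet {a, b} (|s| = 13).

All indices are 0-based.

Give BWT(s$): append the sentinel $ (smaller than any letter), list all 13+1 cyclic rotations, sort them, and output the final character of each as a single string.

rank  rotation        last
    0  $babbbabaabbba  a
    1  a$babbbabaabbb  b
    2  aabbba$babbbab  b
    3  abaabbba$babbb  b
    4  abbba$babbbaba  a
    5  abbbabaabbba$b  b
    6  ba$babbbabaabb  b
    7  baabbba$babbba  a
    8  babaabbba$babb  b
    9  babbbabaabbba$  $
   10  bba$babbbabaab  b
   11  bbabaabbba$bab  b
   12  bbba$babbbabaa  a
   13  bbbabaabbba$ba  a

abbbabbab$bbaa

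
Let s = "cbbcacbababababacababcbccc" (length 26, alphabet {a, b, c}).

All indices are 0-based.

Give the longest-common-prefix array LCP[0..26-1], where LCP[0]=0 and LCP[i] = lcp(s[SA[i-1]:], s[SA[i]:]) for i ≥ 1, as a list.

rank | idx | suffix
   0 |   7 | ababababacababcbccc
   1 |   9 | abababacababcbccc
   2 |  11 | ababacababcbccc
   3 |  17 | ababcbccc
   4 |  13 | abacababcbccc
   5 |  19 | abcbccc
   6 |  15 | acababcbccc
   7 |   4 | acbababababacababcbccc
   8 |   6 | bababababacababcbccc
   9 |   8 | babababacababcbccc
  10 |  10 | bababacababcbccc
  11 |  12 | babacababcbccc
  12 |  18 | babcbccc
  13 |  14 | bacababcbccc
  14 |   1 | bbcacbababababacababcbccc
  15 |   2 | bcacbababababacababcbccc
  16 |  20 | bcbccc
  17 |  22 | bccc
  18 |  25 | c
  19 |  16 | cababcbccc
  20 |   3 | cacbababababacababcbccc
  21 |   5 | cbababababacababcbccc
  22 |   0 | cbbcacbababababacababcbccc
  23 |  21 | cbccc
  24 |  24 | cc
  25 |  23 | ccc

SA = [7, 9, 11, 17, 13, 19, 15, 4, 6, 8, 10, 12, 18, 14, 1, 2, 20, 22, 25, 16, 3, 5, 0, 21, 24, 23]
i: (SA[i-1],SA[i]) lcp shared
  1: (7,9) 7 'abababa'
  2: (9,11) 5 'ababa'
  3: (11,17) 4 'abab'
  4: (17,13) 3 'aba'
  5: (13,19) 2 'ab'
  6: (19,15) 1 'a'
  7: (15,4) 2 'ac'
  8: (4,6) 0 ''
  9: (6,8) 8 'babababa'
  10: (8,10) 6 'bababa'
  11: (10,12) 4 'baba'
  12: (12,18) 3 'bab'
  13: (18,14) 2 'ba'
  14: (14,1) 1 'b'
  15: (1,2) 1 'b'
  16: (2,20) 2 'bc'
  17: (20,22) 2 'bc'
  18: (22,25) 0 ''
  19: (25,16) 1 'c'
  20: (16,3) 2 'ca'
  21: (3,5) 1 'c'
  22: (5,0) 2 'cb'
  23: (0,21) 2 'cb'
  24: (21,24) 1 'c'
  25: (24,23) 2 'cc'

[0, 7, 5, 4, 3, 2, 1, 2, 0, 8, 6, 4, 3, 2, 1, 1, 2, 2, 0, 1, 2, 1, 2, 2, 1, 2]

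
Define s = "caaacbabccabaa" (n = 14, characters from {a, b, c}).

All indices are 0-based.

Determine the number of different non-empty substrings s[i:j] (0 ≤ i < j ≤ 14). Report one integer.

89

rank→(start, suffix):
  0 → (13, 'a')
  1 → (12, 'aa')
  2 → (1, 'aaacbabccabaa')
  3 → (2, 'aacbabccabaa')
  4 → (10, 'abaa')
  5 → (6, 'abccabaa')
  6 → (3, 'acbabccabaa')
  7 → (11, 'baa')
  8 → (5, 'babccabaa')
  9 → (7, 'bccabaa')
  10 → (0, 'caaacbabccabaa')
  11 → (9, 'cabaa')
  12 → (4, 'cbabccabaa')
  13 → (8, 'ccabaa')

SA = [13, 12, 1, 2, 10, 6, 3, 11, 5, 7, 0, 9, 4, 8]
rank  pair      lcp
   1  s[13:],s[12:]  1  'a'
   2  s[12:],s[1:]  2  'aa'
   3  s[1:],s[2:]  2  'aa'
   4  s[2:],s[10:]  1  'a'
   5  s[10:],s[6:]  2  'ab'
   6  s[6:],s[3:]  1  'a'
   7  s[3:],s[11:]  0  ''
   8  s[11:],s[5:]  2  'ba'
   9  s[5:],s[7:]  1  'b'
  10  s[7:],s[0:]  0  ''
  11  s[0:],s[9:]  2  'ca'
  12  s[9:],s[4:]  1  'c'
  13  s[4:],s[8:]  1  'c'

n(n+1)/2 = 14·15/2 = 105
Σ LCP = 0 + 1 + 2 + 2 + 1 + 2 + 1 + 0 + 2 + 1 + 0 + 2 + 1 + 1 = 16
distinct = 105 − 16 = 89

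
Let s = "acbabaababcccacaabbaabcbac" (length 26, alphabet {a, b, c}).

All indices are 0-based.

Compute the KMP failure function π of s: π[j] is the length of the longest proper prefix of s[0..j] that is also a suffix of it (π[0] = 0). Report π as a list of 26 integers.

π[0] = 0
j=1 s[j]='c': π[1]=0 (border '')
j=2 s[j]='b': π[2]=0 (border '')
j=3 s[j]='a': π[3]=1 (border 'a')
j=4 s[j]='b': k: 1→0; π[4]=0 (border '')
j=5 s[j]='a': π[5]=1 (border 'a')
j=6 s[j]='a': k: 1→0; π[6]=1 (border 'a')
j=7 s[j]='b': k: 1→0; π[7]=0 (border '')
j=8 s[j]='a': π[8]=1 (border 'a')
j=9 s[j]='b': k: 1→0; π[9]=0 (border '')
j=10 s[j]='c': π[10]=0 (border '')
j=11 s[j]='c': π[11]=0 (border '')
j=12 s[j]='c': π[12]=0 (border '')
j=13 s[j]='a': π[13]=1 (border 'a')
j=14 s[j]='c': π[14]=2 (border 'ac')
j=15 s[j]='a': k: 2→0; π[15]=1 (border 'a')
j=16 s[j]='a': k: 1→0; π[16]=1 (border 'a')
j=17 s[j]='b': k: 1→0; π[17]=0 (border '')
j=18 s[j]='b': π[18]=0 (border '')
j=19 s[j]='a': π[19]=1 (border 'a')
j=20 s[j]='a': k: 1→0; π[20]=1 (border 'a')
j=21 s[j]='b': k: 1→0; π[21]=0 (border '')
j=22 s[j]='c': π[22]=0 (border '')
j=23 s[j]='b': π[23]=0 (border '')
j=24 s[j]='a': π[24]=1 (border 'a')
j=25 s[j]='c': π[25]=2 (border 'ac')

[0, 0, 0, 1, 0, 1, 1, 0, 1, 0, 0, 0, 0, 1, 2, 1, 1, 0, 0, 1, 1, 0, 0, 0, 1, 2]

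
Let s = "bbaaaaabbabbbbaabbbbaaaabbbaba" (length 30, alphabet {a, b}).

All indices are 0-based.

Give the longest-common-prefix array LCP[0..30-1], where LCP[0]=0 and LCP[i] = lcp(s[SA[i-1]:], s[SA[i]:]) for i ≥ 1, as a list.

[0, 1, 4, 6, 3, 5, 2, 4, 5, 1, 2, 3, 4, 7, 0, 2, 5, 3, 2, 3, 1, 6, 4, 3, 4, 2, 5, 4, 3, 6]

rank | idx | suffix
   0 |  29 | a
   1 |   2 | aaaaabbabbbbaabbbbaaaabbbaba
   2 |   3 | aaaabbabbbbaabbbbaaaabbbaba
   3 |  20 | aaaabbbaba
   4 |   4 | aaabbabbbbaabbbbaaaabbbaba
   5 |  21 | aaabbbaba
   6 |   5 | aabbabbbbaabbbbaaaabbbaba
   7 |  22 | aabbbaba
   8 |  14 | aabbbbaaaabbbaba
   9 |  27 | aba
  10 |   6 | abbabbbbaabbbbaaaabbbaba
  11 |  23 | abbbaba
  12 |  15 | abbbbaaaabbbaba
  13 |   9 | abbbbaabbbbaaaabbbaba
  14 |  28 | ba
  15 |   1 | baaaaabbabbbbaabbbbaaaabbbaba
  16 |  19 | baaaabbbaba
  17 |  13 | baabbbbaaaabbbaba
  18 |  26 | baba
  19 |   8 | babbbbaabbbbaaaabbbaba
  20 |   0 | bbaaaaabbabbbbaabbbbaaaabbbaba
  21 |  18 | bbaaaabbbaba
  22 |  12 | bbaabbbbaaaabbbaba
  23 |  25 | bbaba
  24 |   7 | bbabbbbaabbbbaaaabbbaba
  25 |  17 | bbbaaaabbbaba
  26 |  11 | bbbaabbbbaaaabbbaba
  27 |  24 | bbbaba
  28 |  16 | bbbbaaaabbbaba
  29 |  10 | bbbbaabbbbaaaabbbaba

SA = [29, 2, 3, 20, 4, 21, 5, 22, 14, 27, 6, 23, 15, 9, 28, 1, 19, 13, 26, 8, 0, 18, 12, 25, 7, 17, 11, 24, 16, 10]
i: (SA[i-1],SA[i]) lcp shared
  1: (29,2) 1 'a'
  2: (2,3) 4 'aaaa'
  3: (3,20) 6 'aaaabb'
  4: (20,4) 3 'aaa'
  5: (4,21) 5 'aaabb'
  6: (21,5) 2 'aa'
  7: (5,22) 4 'aabb'
  8: (22,14) 5 'aabbb'
  9: (14,27) 1 'a'
  10: (27,6) 2 'ab'
  11: (6,23) 3 'abb'
  12: (23,15) 4 'abbb'
  13: (15,9) 7 'abbbbaa'
  14: (9,28) 0 ''
  15: (28,1) 2 'ba'
  16: (1,19) 5 'baaaa'
  17: (19,13) 3 'baa'
  18: (13,26) 2 'ba'
  19: (26,8) 3 'bab'
  20: (8,0) 1 'b'
  21: (0,18) 6 'bbaaaa'
  22: (18,12) 4 'bbaa'
  23: (12,25) 3 'bba'
  24: (25,7) 4 'bbab'
  25: (7,17) 2 'bb'
  26: (17,11) 5 'bbbaa'
  27: (11,24) 4 'bbba'
  28: (24,16) 3 'bbb'
  29: (16,10) 6 'bbbbaa'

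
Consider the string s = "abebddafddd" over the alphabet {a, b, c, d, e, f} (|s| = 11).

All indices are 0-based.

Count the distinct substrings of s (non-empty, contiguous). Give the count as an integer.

sorted suffixes:
  #0 SA[0]=0  'abebddafddd'
  #1 SA[1]=6  'afddd'
  #2 SA[2]=3  'bddafddd'
  #3 SA[3]=1  'bebddafddd'
  #4 SA[4]=10  'd'
  #5 SA[5]=5  'dafddd'
  #6 SA[6]=9  'dd'
  #7 SA[7]=4  'ddafddd'
  #8 SA[8]=8  'ddd'
  #9 SA[9]=2  'ebddafddd'
  #10 SA[10]=7  'fddd'

SA = [0, 6, 3, 1, 10, 5, 9, 4, 8, 2, 7]
rank  pair      lcp
   1  s[0:],s[6:]  1  'a'
   2  s[6:],s[3:]  0  ''
   3  s[3:],s[1:]  1  'b'
   4  s[1:],s[10:]  0  ''
   5  s[10:],s[5:]  1  'd'
   6  s[5:],s[9:]  1  'd'
   7  s[9:],s[4:]  2  'dd'
   8  s[4:],s[8:]  2  'dd'
   9  s[8:],s[2:]  0  ''
  10  s[2:],s[7:]  0  ''

n(n+1)/2 = 11·12/2 = 66
Σ LCP = 0 + 1 + 0 + 1 + 0 + 1 + 1 + 2 + 2 + 0 + 0 = 8
distinct = 66 − 8 = 58

58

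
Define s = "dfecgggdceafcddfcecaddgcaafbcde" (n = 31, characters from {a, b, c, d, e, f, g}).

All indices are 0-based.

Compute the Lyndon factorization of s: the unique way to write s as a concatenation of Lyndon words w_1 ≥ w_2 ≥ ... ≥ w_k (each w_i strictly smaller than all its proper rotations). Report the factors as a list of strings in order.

emit factor 1: 'dfe' (i=0, period=3)
emit factor 2: 'cgggd' (i=3, period=5)
emit factor 3: 'ce' (i=8, period=2)
emit factor 4: 'afcddfcec' (i=10, period=9)
emit factor 5: 'addgc' (i=19, period=5)
emit factor 6: 'aafbcde' (i=24, period=7)

["dfe", "cgggd", "ce", "afcddfcec", "addgc", "aafbcde"]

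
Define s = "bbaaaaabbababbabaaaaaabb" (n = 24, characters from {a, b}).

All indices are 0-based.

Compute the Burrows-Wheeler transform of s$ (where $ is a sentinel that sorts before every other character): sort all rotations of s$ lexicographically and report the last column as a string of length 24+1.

bbabaaaaaabbabababbbaa$aa

rank  rotation                   last
    0  $bbaaaaabbababbabaaaaaabb  b
    1  aaaaaabb$bbaaaaabbababbab  b
    2  aaaaabb$bbaaaaabbababbaba  a
    3  aaaaabbababbabaaaaaabb$bb  b
    4  aaaabb$bbaaaaabbababbabaa  a
    5  aaaabbababbabaaaaaabb$bba  a
    6  aaabb$bbaaaaabbababbabaaa  a
    7  aaabbababbabaaaaaabb$bbaa  a
    8  aabb$bbaaaaabbababbabaaaa  a
    9  aabbababbabaaaaaabb$bbaaa  a
   10  abaaaaaabb$bbaaaaabbababb  b
   11  ababbabaaaaaabb$bbaaaaabb  b
   12  abb$bbaaaaabbababbabaaaaa  a
   13  abbabaaaaaabb$bbaaaaabbab  b
   14  abbababbabaaaaaabb$bbaaaa  a
   15  b$bbaaaaabbababbabaaaaaab  b
   16  baaaaaabb$bbaaaaabbababba  a
   17  baaaaabbababbabaaaaaabb$b  b
   18  babaaaaaabb$bbaaaaabbabab  b
   19  bababbabaaaaaabb$bbaaaaab  b
   20  babbabaaaaaabb$bbaaaaabba  a
   21  bb$bbaaaaabbababbabaaaaaa  a
   22  bbaaaaabbababbabaaaaaabb$  $
   23  bbabaaaaaabb$bbaaaaabbaba  a
   24  bbababbabaaaaaabb$bbaaaaa  a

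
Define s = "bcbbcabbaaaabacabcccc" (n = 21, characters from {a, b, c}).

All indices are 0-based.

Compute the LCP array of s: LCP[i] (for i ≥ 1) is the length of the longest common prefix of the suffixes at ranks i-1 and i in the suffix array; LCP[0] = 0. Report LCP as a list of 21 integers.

sorted suffixes:
  #0 SA[0]=8  'aaaabacabcccc'
  #1 SA[1]=9  'aaabacabcccc'
  #2 SA[2]=10  'aabacabcccc'
  #3 SA[3]=11  'abacabcccc'
  #4 SA[4]=5  'abbaaaabacabcccc'
  #5 SA[5]=15  'abcccc'
  #6 SA[6]=13  'acabcccc'
  #7 SA[7]=7  'baaaabacabcccc'
  #8 SA[8]=12  'bacabcccc'
  #9 SA[9]=6  'bbaaaabacabcccc'
  #10 SA[10]=2  'bbcabbaaaabacabcccc'
  #11 SA[11]=3  'bcabbaaaabacabcccc'
  #12 SA[12]=0  'bcbbcabbaaaabacabcccc'
  #13 SA[13]=16  'bcccc'
  #14 SA[14]=20  'c'
  #15 SA[15]=4  'cabbaaaabacabcccc'
  #16 SA[16]=14  'cabcccc'
  #17 SA[17]=1  'cbbcabbaaaabacabcccc'
  #18 SA[18]=19  'cc'
  #19 SA[19]=18  'ccc'
  #20 SA[20]=17  'cccc'

SA = [8, 9, 10, 11, 5, 15, 13, 7, 12, 6, 2, 3, 0, 16, 20, 4, 14, 1, 19, 18, 17]
[i] adj suffixes → lcp
  [1] 8/9 → 3 ('aaa')
  [2] 9/10 → 2 ('aa')
  [3] 10/11 → 1 ('a')
  [4] 11/5 → 2 ('ab')
  [5] 5/15 → 2 ('ab')
  [6] 15/13 → 1 ('a')
  [7] 13/7 → 0 ('')
  [8] 7/12 → 2 ('ba')
  [9] 12/6 → 1 ('b')
  [10] 6/2 → 2 ('bb')
  [11] 2/3 → 1 ('b')
  [12] 3/0 → 2 ('bc')
  [13] 0/16 → 2 ('bc')
  [14] 16/20 → 0 ('')
  [15] 20/4 → 1 ('c')
  [16] 4/14 → 3 ('cab')
  [17] 14/1 → 1 ('c')
  [18] 1/19 → 1 ('c')
  [19] 19/18 → 2 ('cc')
  [20] 18/17 → 3 ('ccc')

[0, 3, 2, 1, 2, 2, 1, 0, 2, 1, 2, 1, 2, 2, 0, 1, 3, 1, 1, 2, 3]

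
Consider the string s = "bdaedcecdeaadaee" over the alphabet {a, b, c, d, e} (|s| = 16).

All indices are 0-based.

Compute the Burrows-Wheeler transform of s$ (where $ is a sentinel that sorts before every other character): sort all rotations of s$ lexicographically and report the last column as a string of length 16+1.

eeadd$edbaecedcaa

rank  rotation           last
    0  $bdaedcecdeaadaee  e
    1  aadaee$bdaedcecde  e
    2  adaee$bdaedcecdea  a
    3  aedcecdeaadaee$bd  d
    4  aee$bdaedcecdeaad  d
    5  bdaedcecdeaadaee$  $
    6  cdeaadaee$bdaedce  e
    7  cecdeaadaee$bdaed  d
    8  daedcecdeaadaee$b  b
    9  daee$bdaedcecdeaa  a
   10  dcecdeaadaee$bdae  e
   11  deaadaee$bdaedcec  c
   12  e$bdaedcecdeaadae  e
   13  eaadaee$bdaedcecd  d
   14  ecdeaadaee$bdaedc  c
   15  edcecdeaadaee$bda  a
   16  ee$bdaedcecdeaada  a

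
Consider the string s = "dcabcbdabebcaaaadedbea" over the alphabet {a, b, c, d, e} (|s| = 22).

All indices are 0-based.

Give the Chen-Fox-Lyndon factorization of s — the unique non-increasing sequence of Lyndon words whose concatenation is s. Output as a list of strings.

["d", "c", "abcbdabebc", "aaaadedbe", "a"]

emit factor 1: 'd' (i=0, period=1)
emit factor 2: 'c' (i=1, period=1)
emit factor 3: 'abcbdabebc' (i=2, period=10)
emit factor 4: 'aaaadedbe' (i=12, period=9)
emit factor 5: 'a' (i=21, period=1)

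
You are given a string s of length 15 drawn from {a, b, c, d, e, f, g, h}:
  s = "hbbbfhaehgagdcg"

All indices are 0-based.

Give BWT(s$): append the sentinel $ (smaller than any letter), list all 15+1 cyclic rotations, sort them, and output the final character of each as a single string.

ghghbbdgabchaf$e

rank  rotation          last
    0  $hbbbfhaehgagdcg  g
    1  aehgagdcg$hbbbfh  h
    2  agdcg$hbbbfhaehg  g
    3  bbbfhaehgagdcg$h  h
    4  bbfhaehgagdcg$hb  b
    5  bfhaehgagdcg$hbb  b
    6  cg$hbbbfhaehgagd  d
    7  dcg$hbbbfhaehgag  g
    8  ehgagdcg$hbbbfha  a
    9  fhaehgagdcg$hbbb  b
   10  g$hbbbfhaehgagdc  c
   11  gagdcg$hbbbfhaeh  h
   12  gdcg$hbbbfhaehga  a
   13  haehgagdcg$hbbbf  f
   14  hbbbfhaehgagdcg$  $
   15  hgagdcg$hbbbfhae  e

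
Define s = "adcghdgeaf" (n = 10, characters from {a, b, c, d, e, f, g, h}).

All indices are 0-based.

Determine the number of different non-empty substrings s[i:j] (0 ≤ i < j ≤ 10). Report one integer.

52

rank→(start, suffix):
  0 → (0, 'adcghdgeaf')
  1 → (8, 'af')
  2 → (2, 'cghdgeaf')
  3 → (1, 'dcghdgeaf')
  4 → (5, 'dgeaf')
  5 → (7, 'eaf')
  6 → (9, 'f')
  7 → (6, 'geaf')
  8 → (3, 'ghdgeaf')
  9 → (4, 'hdgeaf')

SA = [0, 8, 2, 1, 5, 7, 9, 6, 3, 4]
i: (SA[i-1],SA[i]) lcp shared
  1: (0,8) 1 'a'
  2: (8,2) 0 ''
  3: (2,1) 0 ''
  4: (1,5) 1 'd'
  5: (5,7) 0 ''
  6: (7,9) 0 ''
  7: (9,6) 0 ''
  8: (6,3) 1 'g'
  9: (3,4) 0 ''

n(n+1)/2 = 10·11/2 = 55
Σ LCP = 0 + 1 + 0 + 0 + 1 + 0 + 0 + 0 + 1 + 0 = 3
distinct = 55 − 3 = 52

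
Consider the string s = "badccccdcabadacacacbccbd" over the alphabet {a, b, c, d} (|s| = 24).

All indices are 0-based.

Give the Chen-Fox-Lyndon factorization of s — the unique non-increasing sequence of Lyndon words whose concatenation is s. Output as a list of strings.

["b", "adccccdc", "abadacacacbccbd"]

emit factor 1: 'b' (i=0, period=1)
emit factor 2: 'adccccdc' (i=1, period=8)
emit factor 3: 'abadacacacbccbd' (i=9, period=15)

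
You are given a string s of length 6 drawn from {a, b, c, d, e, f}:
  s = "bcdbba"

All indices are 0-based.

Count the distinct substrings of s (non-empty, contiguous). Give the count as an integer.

sorted suffixes:
  #0 SA[0]=5  'a'
  #1 SA[1]=4  'ba'
  #2 SA[2]=3  'bba'
  #3 SA[3]=0  'bcdbba'
  #4 SA[4]=1  'cdbba'
  #5 SA[5]=2  'dbba'

SA = [5, 4, 3, 0, 1, 2]
i: (SA[i-1],SA[i]) lcp shared
  1: (5,4) 0 ''
  2: (4,3) 1 'b'
  3: (3,0) 1 'b'
  4: (0,1) 0 ''
  5: (1,2) 0 ''

n(n+1)/2 = 6·7/2 = 21
Σ LCP = 0 + 0 + 1 + 1 + 0 + 0 = 2
distinct = 21 − 2 = 19

19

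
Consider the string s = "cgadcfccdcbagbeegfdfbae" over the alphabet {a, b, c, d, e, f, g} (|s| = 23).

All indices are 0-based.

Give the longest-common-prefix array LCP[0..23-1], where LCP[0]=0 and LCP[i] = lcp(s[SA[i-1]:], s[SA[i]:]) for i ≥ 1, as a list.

rank→(start, suffix):
  0 → (2, 'adcfccdcbagbeegfdfbae')
  1 → (21, 'ae')
  2 → (11, 'agbeegfdfbae')
  3 → (20, 'bae')
  4 → (10, 'bagbeegfdfbae')
  5 → (13, 'beegfdfbae')
  6 → (9, 'cbagbeegfdfbae')
  7 → (6, 'ccdcbagbeegfdfbae')
  8 → (7, 'cdcbagbeegfdfbae')
  9 → (4, 'cfccdcbagbeegfdfbae')
  10 → (0, 'cgadcfccdcbagbeegfdfbae')
  11 → (8, 'dcbagbeegfdfbae')
  12 → (3, 'dcfccdcbagbeegfdfbae')
  13 → (18, 'dfbae')
  14 → (22, 'e')
  15 → (14, 'eegfdfbae')
  16 → (15, 'egfdfbae')
  17 → (19, 'fbae')
  18 → (5, 'fccdcbagbeegfdfbae')
  19 → (17, 'fdfbae')
  20 → (1, 'gadcfccdcbagbeegfdfbae')
  21 → (12, 'gbeegfdfbae')
  22 → (16, 'gfdfbae')

SA = [2, 21, 11, 20, 10, 13, 9, 6, 7, 4, 0, 8, 3, 18, 22, 14, 15, 19, 5, 17, 1, 12, 16]
rank  pair      lcp
   1  s[2:],s[21:]  1  'a'
   2  s[21:],s[11:]  1  'a'
   3  s[11:],s[20:]  0  ''
   4  s[20:],s[10:]  2  'ba'
   5  s[10:],s[13:]  1  'b'
   6  s[13:],s[9:]  0  ''
   7  s[9:],s[6:]  1  'c'
   8  s[6:],s[7:]  1  'c'
   9  s[7:],s[4:]  1  'c'
  10  s[4:],s[0:]  1  'c'
  11  s[0:],s[8:]  0  ''
  12  s[8:],s[3:]  2  'dc'
  13  s[3:],s[18:]  1  'd'
  14  s[18:],s[22:]  0  ''
  15  s[22:],s[14:]  1  'e'
  16  s[14:],s[15:]  1  'e'
  17  s[15:],s[19:]  0  ''
  18  s[19:],s[5:]  1  'f'
  19  s[5:],s[17:]  1  'f'
  20  s[17:],s[1:]  0  ''
  21  s[1:],s[12:]  1  'g'
  22  s[12:],s[16:]  1  'g'

[0, 1, 1, 0, 2, 1, 0, 1, 1, 1, 1, 0, 2, 1, 0, 1, 1, 0, 1, 1, 0, 1, 1]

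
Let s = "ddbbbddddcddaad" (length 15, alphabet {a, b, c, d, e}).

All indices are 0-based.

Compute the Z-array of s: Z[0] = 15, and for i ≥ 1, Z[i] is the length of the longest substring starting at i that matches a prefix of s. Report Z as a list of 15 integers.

[15, 1, 0, 0, 0, 2, 2, 2, 1, 0, 2, 1, 0, 0, 1]

Z[0]=15
i=1: i≥r, start 0; Z[1]=1 scan→box=[1,2)
i=2: i≥r, start 0; Z[2]=0
i=3: i≥r, start 0; Z[3]=0
i=4: i≥r, start 0; Z[4]=0
i=5: i≥r, start 0; Z[5]=2 scan→box=[5,7)
i=6: min(r-i=1, Z[1]=1)=1; Z[6]=2 scan→box=[6,8)
i=7: min(r-i=1, Z[1]=1)=1; Z[7]=2 scan→box=[7,9)
i=8: min(r-i=1, Z[1]=1)=1; Z[8]=1
i=9: i≥r, start 0; Z[9]=0
i=10: i≥r, start 0; Z[10]=2 scan→box=[10,12)
i=11: min(r-i=1, Z[1]=1)=1; Z[11]=1
i=12: i≥r, start 0; Z[12]=0
i=13: i≥r, start 0; Z[13]=0
i=14: i≥r, start 0; Z[14]=1 scan→box=[14,15)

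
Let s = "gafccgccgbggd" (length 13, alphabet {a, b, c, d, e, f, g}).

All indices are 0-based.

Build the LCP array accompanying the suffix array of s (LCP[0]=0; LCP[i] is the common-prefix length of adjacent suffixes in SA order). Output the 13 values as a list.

rank | idx | suffix
   0 |   1 | afccgccgbggd
   1 |   9 | bggd
   2 |   6 | ccgbggd
   3 |   3 | ccgccgbggd
   4 |   7 | cgbggd
   5 |   4 | cgccgbggd
   6 |  12 | d
   7 |   2 | fccgccgbggd
   8 |   0 | gafccgccgbggd
   9 |   8 | gbggd
  10 |   5 | gccgbggd
  11 |  11 | gd
  12 |  10 | ggd

SA = [1, 9, 6, 3, 7, 4, 12, 2, 0, 8, 5, 11, 10]
[i] adj suffixes → lcp
  [1] 1/9 → 0 ('')
  [2] 9/6 → 0 ('')
  [3] 6/3 → 3 ('ccg')
  [4] 3/7 → 1 ('c')
  [5] 7/4 → 2 ('cg')
  [6] 4/12 → 0 ('')
  [7] 12/2 → 0 ('')
  [8] 2/0 → 0 ('')
  [9] 0/8 → 1 ('g')
  [10] 8/5 → 1 ('g')
  [11] 5/11 → 1 ('g')
  [12] 11/10 → 1 ('g')

[0, 0, 0, 3, 1, 2, 0, 0, 0, 1, 1, 1, 1]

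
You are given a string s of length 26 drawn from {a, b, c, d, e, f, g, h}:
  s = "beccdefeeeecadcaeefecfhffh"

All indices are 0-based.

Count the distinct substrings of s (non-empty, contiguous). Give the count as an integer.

rank→(start, suffix):
  0 → (12, 'adcaeefecfhffh')
  1 → (15, 'aeefecfhffh')
  2 → (0, 'beccdefeeeecadcaeefecfhffh')
  3 → (11, 'cadcaeefecfhffh')
  4 → (14, 'caeefecfhffh')
  5 → (2, 'ccdefeeeecadcaeefecfhffh')
  6 → (3, 'cdefeeeecadcaeefecfhffh')
  7 → (20, 'cfhffh')
  8 → (13, 'dcaeefecfhffh')
  9 → (4, 'defeeeecadcaeefecfhffh')
  10 → (10, 'ecadcaeefecfhffh')
  11 → (1, 'eccdefeeeecadcaeefecfhffh')
  12 → (19, 'ecfhffh')
  13 → (9, 'eecadcaeefecfhffh')
  14 → (8, 'eeecadcaeefecfhffh')
  15 → (7, 'eeeecadcaeefecfhffh')
  16 → (16, 'eefecfhffh')
  17 → (17, 'efecfhffh')
  18 → (5, 'efeeeecadcaeefecfhffh')
  19 → (18, 'fecfhffh')
  20 → (6, 'feeeecadcaeefecfhffh')
  21 → (23, 'ffh')
  22 → (24, 'fh')
  23 → (21, 'fhffh')
  24 → (25, 'h')
  25 → (22, 'hffh')

SA = [12, 15, 0, 11, 14, 2, 3, 20, 13, 4, 10, 1, 19, 9, 8, 7, 16, 17, 5, 18, 6, 23, 24, 21, 25, 22]
[i] adj suffixes → lcp
  [1] 12/15 → 1 ('a')
  [2] 15/0 → 0 ('')
  [3] 0/11 → 0 ('')
  [4] 11/14 → 2 ('ca')
  [5] 14/2 → 1 ('c')
  [6] 2/3 → 1 ('c')
  [7] 3/20 → 1 ('c')
  [8] 20/13 → 0 ('')
  [9] 13/4 → 1 ('d')
  [10] 4/10 → 0 ('')
  [11] 10/1 → 2 ('ec')
  [12] 1/19 → 2 ('ec')
  [13] 19/9 → 1 ('e')
  [14] 9/8 → 2 ('ee')
  [15] 8/7 → 3 ('eee')
  [16] 7/16 → 2 ('ee')
  [17] 16/17 → 1 ('e')
  [18] 17/5 → 3 ('efe')
  [19] 5/18 → 0 ('')
  [20] 18/6 → 2 ('fe')
  [21] 6/23 → 1 ('f')
  [22] 23/24 → 1 ('f')
  [23] 24/21 → 2 ('fh')
  [24] 21/25 → 0 ('')
  [25] 25/22 → 1 ('h')

n(n+1)/2 = 26·27/2 = 351
Σ LCP = 0 + 1 + 0 + 0 + 2 + 1 + 1 + 1 + 0 + 1 + 0 + 2 + 2 + 1 + 2 + 3 + 2 + 1 + 3 + 0 + 2 + 1 + 1 + 2 + 0 + 1 = 30
distinct = 351 − 30 = 321

321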